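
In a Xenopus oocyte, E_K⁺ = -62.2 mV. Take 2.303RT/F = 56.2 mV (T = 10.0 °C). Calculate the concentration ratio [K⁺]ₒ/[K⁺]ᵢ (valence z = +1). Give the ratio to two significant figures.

log₁₀([out]/[in]) = E·z/(56.2) = -62.2 × 1 / 56.2 = -1.1068
[out]/[in] = 10^(-1.1068) = 0.07821

0.078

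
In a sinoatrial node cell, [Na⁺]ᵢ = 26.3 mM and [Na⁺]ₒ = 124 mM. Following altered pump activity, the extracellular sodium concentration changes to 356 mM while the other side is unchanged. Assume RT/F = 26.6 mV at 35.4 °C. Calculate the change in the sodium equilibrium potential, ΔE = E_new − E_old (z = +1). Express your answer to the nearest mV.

28 mV

E_old = (26.6/1)·ln(124/26.3) = 41.25 mV
E_new = (26.6/1)·ln(356/26.3) = 69.30 mV
ΔE = 69.30 − (41.25) = 28.05 mV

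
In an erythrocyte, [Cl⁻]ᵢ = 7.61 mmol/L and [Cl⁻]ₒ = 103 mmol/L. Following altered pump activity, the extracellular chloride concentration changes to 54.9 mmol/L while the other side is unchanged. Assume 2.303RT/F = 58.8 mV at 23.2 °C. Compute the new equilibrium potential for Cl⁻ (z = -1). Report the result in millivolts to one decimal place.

-50.5 mV

After the shift: [Cl⁻]_out = 54.9, [Cl⁻]_in = 7.61 mmol/L.
E_new = (58.8/-1)·log₁₀(54.9/7.61) = -58.80 · (0.8582) = -50.46 mV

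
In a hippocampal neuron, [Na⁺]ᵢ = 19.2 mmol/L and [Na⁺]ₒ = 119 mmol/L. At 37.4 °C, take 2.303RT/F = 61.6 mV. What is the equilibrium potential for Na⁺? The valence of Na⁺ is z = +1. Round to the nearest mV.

49 mV

E = (61.6/z) · log₁₀([Na⁺]_out/[Na⁺]_in) with z = +1.
= (61.6/1) · log₁₀(119/19.2) = 61.60 · log₁₀(6.198)
= 61.60 · (0.7922) = 48.80 mV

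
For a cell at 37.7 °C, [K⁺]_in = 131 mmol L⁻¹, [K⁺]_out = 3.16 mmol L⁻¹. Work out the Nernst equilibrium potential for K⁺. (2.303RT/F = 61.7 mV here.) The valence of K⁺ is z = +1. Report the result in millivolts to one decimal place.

E = (61.7/z) · log₁₀([K⁺]_out/[K⁺]_in) with z = +1.
= (61.7/1) · log₁₀(3.16/131) = 61.70 · log₁₀(0.02412)
= 61.70 · (-1.6176) = -99.80 mV

-99.8 mV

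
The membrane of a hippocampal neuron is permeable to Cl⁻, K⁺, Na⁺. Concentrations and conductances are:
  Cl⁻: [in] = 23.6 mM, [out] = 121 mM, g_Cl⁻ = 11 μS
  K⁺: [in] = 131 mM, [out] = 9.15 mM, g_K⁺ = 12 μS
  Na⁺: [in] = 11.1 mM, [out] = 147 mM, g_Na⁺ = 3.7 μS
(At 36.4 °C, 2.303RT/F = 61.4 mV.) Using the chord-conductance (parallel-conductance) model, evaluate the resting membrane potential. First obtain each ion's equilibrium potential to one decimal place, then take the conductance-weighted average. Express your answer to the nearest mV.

-40 mV

E_Cl⁻ = (61.4/-1)·log₁₀(121/23.6) = -43.6 mV
E_K⁺ = (61.4/1)·log₁₀(9.15/131) = -71.0 mV
E_Na⁺ = (61.4/1)·log₁₀(147/11.1) = 68.9 mV
Vm = (Σ gᵢEᵢ)/(Σ gᵢ) = (11·-43.6 + 12·-71.0 + 3.7·68.9) / (11 + 12 + 3.7)
= -1076.67 / 26.7 = -40.32 mV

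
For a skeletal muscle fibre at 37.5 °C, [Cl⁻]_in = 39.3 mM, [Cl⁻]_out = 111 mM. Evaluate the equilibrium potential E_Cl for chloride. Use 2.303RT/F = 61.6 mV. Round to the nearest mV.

E = (61.6/z) · log₁₀([Cl⁻]_out/[Cl⁻]_in) with z = -1.
For an anion, dividing by z = -1 reverses the sign.
= (61.6/-1) · log₁₀(111/39.3) = -61.60 · log₁₀(2.824)
= -61.60 · (0.4509) = -27.78 mV

-28 mV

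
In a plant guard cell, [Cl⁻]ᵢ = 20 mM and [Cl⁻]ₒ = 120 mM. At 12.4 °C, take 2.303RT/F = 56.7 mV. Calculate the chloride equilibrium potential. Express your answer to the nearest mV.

E = (56.7/z) · log₁₀([Cl⁻]_out/[Cl⁻]_in) with z = -1.
For an anion, dividing by z = -1 reverses the sign.
= (56.7/-1) · log₁₀(120/20) = -56.70 · log₁₀(6)
= -56.70 · (0.7782) = -44.12 mV

-44 mV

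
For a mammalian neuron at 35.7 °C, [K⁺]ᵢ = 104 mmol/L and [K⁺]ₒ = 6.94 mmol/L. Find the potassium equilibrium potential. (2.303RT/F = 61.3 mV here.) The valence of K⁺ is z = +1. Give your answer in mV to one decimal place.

-72.1 mV

E = (61.3/z) · log₁₀([K⁺]_out/[K⁺]_in) with z = +1.
= (61.3/1) · log₁₀(6.94/104) = 61.30 · log₁₀(0.06673)
= 61.30 · (-1.1757) = -72.07 mV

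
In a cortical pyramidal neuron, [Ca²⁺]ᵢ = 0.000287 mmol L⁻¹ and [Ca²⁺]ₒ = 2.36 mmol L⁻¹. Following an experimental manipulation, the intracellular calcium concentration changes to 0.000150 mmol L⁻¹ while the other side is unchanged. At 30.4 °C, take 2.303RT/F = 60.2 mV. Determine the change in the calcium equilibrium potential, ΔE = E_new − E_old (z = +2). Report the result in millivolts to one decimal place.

8.5 mV

E_old = (60.2/2)·log₁₀(2.36/0.000287) = 117.84 mV
E_new = (60.2/2)·log₁₀(2.36/0.000150) = 126.32 mV
ΔE = 126.32 − (117.84) = 8.48 mV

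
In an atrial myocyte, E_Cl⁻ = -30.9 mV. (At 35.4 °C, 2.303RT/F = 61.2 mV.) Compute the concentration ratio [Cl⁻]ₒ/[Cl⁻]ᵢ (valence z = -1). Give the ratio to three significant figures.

log₁₀([out]/[in]) = E·z/(61.2) = -30.9 × -1 / 61.2 = 0.5049
[out]/[in] = 10^(0.5049) = 3.198

3.20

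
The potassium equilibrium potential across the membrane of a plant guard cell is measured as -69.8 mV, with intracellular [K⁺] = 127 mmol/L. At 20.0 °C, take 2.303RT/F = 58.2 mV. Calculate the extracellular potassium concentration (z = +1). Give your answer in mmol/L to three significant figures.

8.03 mmol/L

Nernst: E = (58.2/1) · log₁₀([out]/[in]), so log₁₀([out]/[in]) = -69.8 × 1 / 58.2 = -1.1993.
[out]/[in] = 10^(-1.1993) = 0.0632.
[out] = 0.0632 × 127 = 8.026 mmol/L.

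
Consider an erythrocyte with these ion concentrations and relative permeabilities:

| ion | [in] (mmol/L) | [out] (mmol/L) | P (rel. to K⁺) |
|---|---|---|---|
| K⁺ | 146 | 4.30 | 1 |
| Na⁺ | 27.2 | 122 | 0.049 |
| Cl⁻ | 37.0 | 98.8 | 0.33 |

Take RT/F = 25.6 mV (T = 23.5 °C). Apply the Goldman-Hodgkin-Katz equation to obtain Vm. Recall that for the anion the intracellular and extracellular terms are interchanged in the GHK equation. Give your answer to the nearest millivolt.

-53 mV

Vm = 25.6 · ln[(Σ P·[cation]ₒ + Σ P·[anion]ᵢ) / (Σ P·[cation]ᵢ + Σ P·[anion]ₒ)]
Numerator = 1×4.30 + 0.049×122 + 0.33×37.0 = 22.49
Denominator = 1×146 + 0.049×27.2 + 0.33×98.8 = 179.9
Vm = 25.6 · ln(0.12498) = 25.6 × (-2.0796) = -53.24 mV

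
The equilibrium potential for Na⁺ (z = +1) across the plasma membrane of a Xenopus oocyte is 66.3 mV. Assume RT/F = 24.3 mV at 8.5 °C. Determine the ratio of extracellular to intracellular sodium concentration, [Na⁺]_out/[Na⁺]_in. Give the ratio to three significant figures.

ln([out]/[in]) = E·z/(24.3) = 66.3 × 1 / 24.3 = 2.7284
[out]/[in] = e^(2.7284) = 15.31

15.3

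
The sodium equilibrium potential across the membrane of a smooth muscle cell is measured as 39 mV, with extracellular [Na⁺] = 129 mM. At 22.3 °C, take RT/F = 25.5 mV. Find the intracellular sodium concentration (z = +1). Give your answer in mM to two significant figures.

Nernst: E = (25.5/1) · ln([out]/[in]), so ln([out]/[in]) = 39.0 × 1 / 25.5 = 1.5294.
[out]/[in] = e^(1.5294) = 4.615.
[in] = 129 / 4.615 = 27.95 mM.

28 mM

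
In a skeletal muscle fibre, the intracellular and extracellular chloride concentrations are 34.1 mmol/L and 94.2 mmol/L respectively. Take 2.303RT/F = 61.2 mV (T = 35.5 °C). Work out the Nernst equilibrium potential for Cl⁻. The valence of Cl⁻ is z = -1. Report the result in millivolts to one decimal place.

-27.0 mV

E = (61.2/z) · log₁₀([Cl⁻]_out/[Cl⁻]_in) with z = -1.
For an anion, dividing by z = -1 reverses the sign.
= (61.2/-1) · log₁₀(94.2/34.1) = -61.20 · log₁₀(2.762)
= -61.20 · (0.4413) = -27.01 mV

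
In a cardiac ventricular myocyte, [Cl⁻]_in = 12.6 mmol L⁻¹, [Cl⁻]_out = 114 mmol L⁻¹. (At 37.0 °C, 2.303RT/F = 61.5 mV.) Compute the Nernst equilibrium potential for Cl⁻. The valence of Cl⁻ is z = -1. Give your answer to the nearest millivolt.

-59 mV

E = (61.5/z) · log₁₀([Cl⁻]_out/[Cl⁻]_in) with z = -1.
For an anion, dividing by z = -1 reverses the sign.
= (61.5/-1) · log₁₀(114/12.6) = -61.50 · log₁₀(9.048)
= -61.50 · (0.9565) = -58.83 mV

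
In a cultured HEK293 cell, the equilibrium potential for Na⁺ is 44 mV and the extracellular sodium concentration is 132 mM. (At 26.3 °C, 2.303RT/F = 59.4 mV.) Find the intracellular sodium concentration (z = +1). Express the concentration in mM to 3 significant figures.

Nernst: E = (59.4/1) · log₁₀([out]/[in]), so log₁₀([out]/[in]) = 44.0 × 1 / 59.4 = 0.7407.
[out]/[in] = 10^(0.7407) = 5.505.
[in] = 132 / 5.505 = 23.98 mM.

24.0 mM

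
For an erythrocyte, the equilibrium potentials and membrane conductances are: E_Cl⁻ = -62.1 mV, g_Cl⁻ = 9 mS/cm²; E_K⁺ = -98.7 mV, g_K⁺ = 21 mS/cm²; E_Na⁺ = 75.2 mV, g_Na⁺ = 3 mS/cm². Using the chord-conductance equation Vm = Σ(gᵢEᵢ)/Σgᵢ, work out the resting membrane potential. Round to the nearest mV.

Σ gᵢEᵢ = 9·(-62.1) + 21·(-98.7) + 3·(75.2) = -2406.00
Σ gᵢ = 9 + 21 + 3 = 33
Vm = -2406.00 / 33 = -72.91 mV

-73 mV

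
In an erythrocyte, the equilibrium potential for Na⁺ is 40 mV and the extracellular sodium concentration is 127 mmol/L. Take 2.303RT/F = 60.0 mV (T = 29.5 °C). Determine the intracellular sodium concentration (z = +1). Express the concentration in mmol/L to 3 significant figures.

27.4 mmol/L

Nernst: E = (60.0/1) · log₁₀([out]/[in]), so log₁₀([out]/[in]) = 40.0 × 1 / 60.0 = 0.6667.
[out]/[in] = 10^(0.6667) = 4.642.
[in] = 127 / 4.642 = 27.36 mmol/L.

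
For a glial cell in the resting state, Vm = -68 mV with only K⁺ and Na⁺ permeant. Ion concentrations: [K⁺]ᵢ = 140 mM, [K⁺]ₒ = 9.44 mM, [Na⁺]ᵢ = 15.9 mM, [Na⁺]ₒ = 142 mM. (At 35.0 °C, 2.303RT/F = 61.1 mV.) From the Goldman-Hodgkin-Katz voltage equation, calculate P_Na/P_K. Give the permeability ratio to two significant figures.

0.0096

Let α = P_Na/P_K. GHK: Vm = 61.1·log₁₀[(Kₒ + α·Naₒ)/(Kᵢ + α·Naᵢ)].
10^(Vm/61.1) = 10^(-68.0/61.1) = 0.077103
So 0.077103·(Kᵢ + α·Naᵢ) = Kₒ + α·Naₒ → α = (0.077103·140.0 − 9.44) / (142.0 − 0.077103·15.9)
α = (10.79 − 9.44) / (142.0 − 1.226) = 1.354/140.8 = 0.009621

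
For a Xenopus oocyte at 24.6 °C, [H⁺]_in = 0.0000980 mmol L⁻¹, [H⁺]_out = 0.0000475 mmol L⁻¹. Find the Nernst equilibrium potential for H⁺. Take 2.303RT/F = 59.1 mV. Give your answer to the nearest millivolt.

E = (59.1/z) · log₁₀([H⁺]_out/[H⁺]_in) with z = +1.
= (59.1/1) · log₁₀(0.0000475/0.0000980) = 59.10 · log₁₀(0.4847)
= 59.10 · (-0.3145) = -18.59 mV

-19 mV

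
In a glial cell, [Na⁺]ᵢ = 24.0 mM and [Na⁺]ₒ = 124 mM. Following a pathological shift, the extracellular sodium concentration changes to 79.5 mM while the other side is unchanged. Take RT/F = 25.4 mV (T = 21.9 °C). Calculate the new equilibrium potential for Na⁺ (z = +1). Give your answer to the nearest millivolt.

After the shift: [Na⁺]_out = 79.5, [Na⁺]_in = 24.0 mM.
E_new = (25.4/1)·ln(79.5/24.0) = 25.40 · (1.1977) = 30.42 mV

30 mV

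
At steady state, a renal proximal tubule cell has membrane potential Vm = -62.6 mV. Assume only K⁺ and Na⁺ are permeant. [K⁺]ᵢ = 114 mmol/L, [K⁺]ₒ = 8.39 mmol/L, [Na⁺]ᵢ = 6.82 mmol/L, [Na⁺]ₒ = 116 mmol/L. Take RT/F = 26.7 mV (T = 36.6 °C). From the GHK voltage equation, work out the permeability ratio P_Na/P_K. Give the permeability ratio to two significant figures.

0.022

Let α = P_Na/P_K. GHK: Vm = 26.7·ln[(Kₒ + α·Naₒ)/(Kᵢ + α·Naᵢ)].
e^(Vm/26.7) = e^(-62.6/26.7) = 0.095888
So 0.095888·(Kᵢ + α·Naᵢ) = Kₒ + α·Naₒ → α = (0.095888·114.0 − 8.39) / (116.0 − 0.095888·6.82)
α = (10.93 − 8.39) / (116.0 − 0.654) = 2.541/115.3 = 0.02203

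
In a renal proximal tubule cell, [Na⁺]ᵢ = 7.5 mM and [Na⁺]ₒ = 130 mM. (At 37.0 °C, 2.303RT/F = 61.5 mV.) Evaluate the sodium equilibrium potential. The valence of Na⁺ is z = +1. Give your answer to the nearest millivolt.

76 mV

E = (61.5/z) · log₁₀([Na⁺]_out/[Na⁺]_in) with z = +1.
= (61.5/1) · log₁₀(130/7.5) = 61.50 · log₁₀(17.33)
= 61.50 · (1.2389) = 76.19 mV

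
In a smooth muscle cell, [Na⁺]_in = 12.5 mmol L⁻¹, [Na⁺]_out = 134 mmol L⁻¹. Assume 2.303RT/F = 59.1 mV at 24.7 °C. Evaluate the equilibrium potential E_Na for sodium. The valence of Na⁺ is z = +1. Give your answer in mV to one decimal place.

E = (59.1/z) · log₁₀([Na⁺]_out/[Na⁺]_in) with z = +1.
= (59.1/1) · log₁₀(134/12.5) = 59.10 · log₁₀(10.72)
= 59.10 · (1.0302) = 60.88 mV

60.9 mV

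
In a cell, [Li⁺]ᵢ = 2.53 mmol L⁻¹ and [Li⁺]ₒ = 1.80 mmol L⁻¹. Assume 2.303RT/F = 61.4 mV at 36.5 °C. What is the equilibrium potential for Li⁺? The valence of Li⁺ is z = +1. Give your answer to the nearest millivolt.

E = (61.4/z) · log₁₀([Li⁺]_out/[Li⁺]_in) with z = +1.
= (61.4/1) · log₁₀(1.80/2.53) = 61.40 · log₁₀(0.7115)
= 61.40 · (-0.1478) = -9.08 mV

-9 mV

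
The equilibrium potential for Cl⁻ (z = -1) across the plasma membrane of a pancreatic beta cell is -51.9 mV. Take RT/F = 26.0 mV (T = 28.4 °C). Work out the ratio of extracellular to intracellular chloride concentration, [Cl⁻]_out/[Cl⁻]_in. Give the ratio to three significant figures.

ln([out]/[in]) = E·z/(26.0) = -51.9 × -1 / 26.0 = 1.9962
[out]/[in] = e^(1.9962) = 7.361

7.36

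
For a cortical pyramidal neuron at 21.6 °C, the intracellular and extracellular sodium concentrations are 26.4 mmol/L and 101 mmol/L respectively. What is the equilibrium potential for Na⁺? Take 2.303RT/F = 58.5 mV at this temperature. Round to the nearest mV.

E = (58.5/z) · log₁₀([Na⁺]_out/[Na⁺]_in) with z = +1.
= (58.5/1) · log₁₀(101/26.4) = 58.50 · log₁₀(3.826)
= 58.50 · (0.5827) = 34.09 mV

34 mV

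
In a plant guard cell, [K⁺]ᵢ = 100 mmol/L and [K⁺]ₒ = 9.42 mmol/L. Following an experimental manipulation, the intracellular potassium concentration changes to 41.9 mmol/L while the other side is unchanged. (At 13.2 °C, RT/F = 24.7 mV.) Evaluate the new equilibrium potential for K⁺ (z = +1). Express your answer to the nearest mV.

After the shift: [K⁺]_out = 9.42, [K⁺]_in = 41.9 mmol/L.
E_new = (24.7/1)·ln(9.42/41.9) = 24.70 · (-1.4925) = -36.86 mV

-37 mV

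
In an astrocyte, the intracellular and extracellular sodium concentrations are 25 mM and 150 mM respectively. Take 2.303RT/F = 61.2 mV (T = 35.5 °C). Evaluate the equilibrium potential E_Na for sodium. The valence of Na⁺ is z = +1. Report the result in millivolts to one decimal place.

47.6 mV

E = (61.2/z) · log₁₀([Na⁺]_out/[Na⁺]_in) with z = +1.
= (61.2/1) · log₁₀(150/25) = 61.20 · log₁₀(6)
= 61.20 · (0.7782) = 47.62 mV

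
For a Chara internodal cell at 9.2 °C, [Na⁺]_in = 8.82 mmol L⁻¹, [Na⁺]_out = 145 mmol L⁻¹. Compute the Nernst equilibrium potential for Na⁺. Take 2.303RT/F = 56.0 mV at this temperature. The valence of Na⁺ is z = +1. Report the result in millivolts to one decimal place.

68.1 mV

E = (56.0/z) · log₁₀([Na⁺]_out/[Na⁺]_in) with z = +1.
= (56.0/1) · log₁₀(145/8.82) = 56.00 · log₁₀(16.44)
= 56.00 · (1.2159) = 68.09 mV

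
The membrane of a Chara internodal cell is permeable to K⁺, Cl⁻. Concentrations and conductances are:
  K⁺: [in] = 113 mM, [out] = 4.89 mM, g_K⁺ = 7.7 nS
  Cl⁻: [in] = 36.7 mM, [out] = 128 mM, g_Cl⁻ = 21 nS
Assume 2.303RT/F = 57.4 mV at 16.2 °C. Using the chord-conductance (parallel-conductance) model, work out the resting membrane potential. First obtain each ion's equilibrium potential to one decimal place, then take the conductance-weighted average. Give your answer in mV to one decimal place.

-43.8 mV

E_K⁺ = (57.4/1)·log₁₀(4.89/113) = -78.3 mV
E_Cl⁻ = (57.4/-1)·log₁₀(128/36.7) = -31.1 mV
Vm = (Σ gᵢEᵢ)/(Σ gᵢ) = (7.7·-78.3 + 21·-31.1) / (7.7 + 21)
= -1256.01 / 28.7 = -43.76 mV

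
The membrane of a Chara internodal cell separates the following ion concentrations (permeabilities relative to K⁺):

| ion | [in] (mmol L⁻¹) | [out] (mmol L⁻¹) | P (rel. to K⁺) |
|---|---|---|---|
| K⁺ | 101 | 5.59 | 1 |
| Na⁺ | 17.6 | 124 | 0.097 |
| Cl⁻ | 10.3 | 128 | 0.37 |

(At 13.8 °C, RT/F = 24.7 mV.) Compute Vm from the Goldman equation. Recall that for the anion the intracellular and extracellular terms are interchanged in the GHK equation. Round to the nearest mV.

-48 mV

Vm = 24.7 · ln[(Σ P·[cation]ₒ + Σ P·[anion]ᵢ) / (Σ P·[cation]ᵢ + Σ P·[anion]ₒ)]
Numerator = 1×5.59 + 0.097×124 + 0.37×10.3 = 21.43
Denominator = 1×101 + 0.097×17.6 + 0.37×128 = 150.1
Vm = 24.7 · ln(0.1428) = 24.7 × (-1.9463) = -48.07 mV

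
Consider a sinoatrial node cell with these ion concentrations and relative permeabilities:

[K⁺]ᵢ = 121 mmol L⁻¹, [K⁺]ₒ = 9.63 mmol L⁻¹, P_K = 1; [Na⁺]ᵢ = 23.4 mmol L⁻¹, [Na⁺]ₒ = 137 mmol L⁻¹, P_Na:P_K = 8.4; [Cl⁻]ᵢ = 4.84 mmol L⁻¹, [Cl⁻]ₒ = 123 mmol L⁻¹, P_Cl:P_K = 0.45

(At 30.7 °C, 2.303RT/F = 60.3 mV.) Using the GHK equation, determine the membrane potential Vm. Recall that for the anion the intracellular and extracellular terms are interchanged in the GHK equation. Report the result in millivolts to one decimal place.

Vm = 60.3 · log₁₀[(Σ P·[cation]ₒ + Σ P·[anion]ᵢ) / (Σ P·[cation]ᵢ + Σ P·[anion]ₒ)]
Numerator = 1×9.63 + 8.4×137 + 0.45×4.84 = 1163
Denominator = 1×121 + 8.4×23.4 + 0.45×123 = 372.9
Vm = 60.3 · log₁₀(3.1177) = 60.3 × (0.4938) = 29.78 mV

29.8 mV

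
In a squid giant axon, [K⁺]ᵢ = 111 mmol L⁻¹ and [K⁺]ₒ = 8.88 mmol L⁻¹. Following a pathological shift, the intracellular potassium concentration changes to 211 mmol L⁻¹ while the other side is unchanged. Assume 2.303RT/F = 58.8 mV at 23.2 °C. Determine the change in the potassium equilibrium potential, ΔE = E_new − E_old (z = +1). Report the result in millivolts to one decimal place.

E_old = (58.8/1)·log₁₀(8.88/111) = -64.50 mV
E_new = (58.8/1)·log₁₀(8.88/211) = -80.90 mV
ΔE = -80.90 − (-64.50) = -16.40 mV

-16.4 mV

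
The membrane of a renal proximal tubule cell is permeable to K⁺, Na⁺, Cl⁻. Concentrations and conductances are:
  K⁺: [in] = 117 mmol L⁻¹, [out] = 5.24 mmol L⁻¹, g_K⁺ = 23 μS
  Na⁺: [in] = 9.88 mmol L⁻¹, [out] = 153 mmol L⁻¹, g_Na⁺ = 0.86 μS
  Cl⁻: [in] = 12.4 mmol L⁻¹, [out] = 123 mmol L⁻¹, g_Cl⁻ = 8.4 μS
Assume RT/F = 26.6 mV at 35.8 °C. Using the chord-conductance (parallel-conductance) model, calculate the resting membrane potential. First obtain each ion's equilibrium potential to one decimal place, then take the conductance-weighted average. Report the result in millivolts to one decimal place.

E_K⁺ = (26.6/1)·ln(5.24/117) = -82.6 mV
E_Na⁺ = (26.6/1)·ln(153/9.88) = 72.9 mV
E_Cl⁻ = (26.6/-1)·ln(123/12.4) = -61.0 mV
Vm = (Σ gᵢEᵢ)/(Σ gᵢ) = (23·-82.6 + 0.86·72.9 + 8.4·-61.0) / (23 + 0.86 + 8.4)
= -2349.51 / 32.26 = -72.83 mV

-72.8 mV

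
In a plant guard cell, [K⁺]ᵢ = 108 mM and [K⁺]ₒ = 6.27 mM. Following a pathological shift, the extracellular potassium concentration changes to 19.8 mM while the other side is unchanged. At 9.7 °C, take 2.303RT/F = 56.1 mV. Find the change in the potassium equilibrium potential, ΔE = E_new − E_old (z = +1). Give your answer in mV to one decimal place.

28.0 mV

E_old = (56.1/1)·log₁₀(6.27/108) = -69.35 mV
E_new = (56.1/1)·log₁₀(19.8/108) = -41.33 mV
ΔE = -41.33 − (-69.35) = 28.02 mV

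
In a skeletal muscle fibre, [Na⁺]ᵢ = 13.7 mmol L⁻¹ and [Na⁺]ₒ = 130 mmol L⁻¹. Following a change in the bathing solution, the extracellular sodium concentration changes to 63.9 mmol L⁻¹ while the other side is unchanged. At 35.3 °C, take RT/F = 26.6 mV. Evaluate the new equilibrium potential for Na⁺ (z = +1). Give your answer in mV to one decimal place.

41.0 mV

After the shift: [Na⁺]_out = 63.9, [Na⁺]_in = 13.7 mmol L⁻¹.
E_new = (26.6/1)·ln(63.9/13.7) = 26.60 · (1.5399) = 40.96 mV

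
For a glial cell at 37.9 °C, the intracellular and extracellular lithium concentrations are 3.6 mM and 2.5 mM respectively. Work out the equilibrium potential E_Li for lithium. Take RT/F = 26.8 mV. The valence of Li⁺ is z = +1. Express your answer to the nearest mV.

-10 mV

E = (26.8/z) · ln([Li⁺]_out/[Li⁺]_in) with z = +1.
= (26.8/1) · ln(2.5/3.6) = 26.80 · ln(0.6944)
= 26.80 · (-0.3646) = -9.77 mV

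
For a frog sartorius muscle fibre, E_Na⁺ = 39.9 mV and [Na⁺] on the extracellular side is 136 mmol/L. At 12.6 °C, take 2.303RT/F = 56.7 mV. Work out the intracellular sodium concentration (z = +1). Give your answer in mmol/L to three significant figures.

Nernst: E = (56.7/1) · log₁₀([out]/[in]), so log₁₀([out]/[in]) = 39.9 × 1 / 56.7 = 0.7037.
[out]/[in] = 10^(0.7037) = 5.055.
[in] = 136 / 5.055 = 26.91 mmol/L.

26.9 mmol/L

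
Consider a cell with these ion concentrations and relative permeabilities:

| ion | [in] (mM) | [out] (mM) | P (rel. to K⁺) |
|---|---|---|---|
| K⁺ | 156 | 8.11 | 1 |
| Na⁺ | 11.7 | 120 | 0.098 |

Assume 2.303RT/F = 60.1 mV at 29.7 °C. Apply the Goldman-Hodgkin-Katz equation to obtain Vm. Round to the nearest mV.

Vm = 60.1 · log₁₀[(Σ P·[cation]ₒ + Σ P·[anion]ᵢ) / (Σ P·[cation]ᵢ + Σ P·[anion]ₒ)]
Numerator = 1×8.11 + 0.098×120 = 19.87
Denominator = 1×156 + 0.098×11.7 = 157.1
Vm = 60.1 · log₁₀(0.12644) = 60.1 × (-0.8981) = -53.98 mV

-54 mV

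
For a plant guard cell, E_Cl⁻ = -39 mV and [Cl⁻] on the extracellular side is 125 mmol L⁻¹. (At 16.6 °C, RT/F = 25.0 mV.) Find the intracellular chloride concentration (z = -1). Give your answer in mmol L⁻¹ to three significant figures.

Nernst: E = (25.0/-1) · ln([out]/[in]), so ln([out]/[in]) = -39.0 × -1 / 25.0 = 1.5600.
[out]/[in] = e^(1.5600) = 4.759.
[in] = 125 / 4.759 = 26.27 mmol L⁻¹.

26.3 mmol L⁻¹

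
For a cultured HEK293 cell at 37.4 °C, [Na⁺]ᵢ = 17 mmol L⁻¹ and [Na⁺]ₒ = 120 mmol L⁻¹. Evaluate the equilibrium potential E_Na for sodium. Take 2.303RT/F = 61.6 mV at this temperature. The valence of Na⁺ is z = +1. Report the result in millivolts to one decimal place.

52.3 mV

E = (61.6/z) · log₁₀([Na⁺]_out/[Na⁺]_in) with z = +1.
= (61.6/1) · log₁₀(120/17) = 61.60 · log₁₀(7.059)
= 61.60 · (0.8487) = 52.28 mV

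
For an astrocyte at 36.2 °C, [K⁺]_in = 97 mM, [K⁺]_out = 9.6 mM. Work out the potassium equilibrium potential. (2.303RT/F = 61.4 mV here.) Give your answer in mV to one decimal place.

E = (61.4/z) · log₁₀([K⁺]_out/[K⁺]_in) with z = +1.
= (61.4/1) · log₁₀(9.6/97) = 61.40 · log₁₀(0.09897)
= 61.40 · (-1.0045) = -61.68 mV

-61.7 mV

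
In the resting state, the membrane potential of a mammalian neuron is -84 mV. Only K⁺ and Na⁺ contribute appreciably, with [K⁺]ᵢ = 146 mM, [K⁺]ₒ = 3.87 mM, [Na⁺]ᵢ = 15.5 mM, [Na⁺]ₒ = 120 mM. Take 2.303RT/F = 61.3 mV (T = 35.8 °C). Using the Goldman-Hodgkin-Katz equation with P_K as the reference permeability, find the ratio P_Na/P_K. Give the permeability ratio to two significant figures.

Let α = P_Na/P_K. GHK: Vm = 61.3·log₁₀[(Kₒ + α·Naₒ)/(Kᵢ + α·Naᵢ)].
10^(Vm/61.3) = 10^(-84.0/61.3) = 0.042628
So 0.042628·(Kᵢ + α·Naᵢ) = Kₒ + α·Naₒ → α = (0.042628·146.0 − 3.87) / (120.0 − 0.042628·15.5)
α = (6.224 − 3.87) / (120.0 − 0.6607) = 2.354/119.3 = 0.01972

0.020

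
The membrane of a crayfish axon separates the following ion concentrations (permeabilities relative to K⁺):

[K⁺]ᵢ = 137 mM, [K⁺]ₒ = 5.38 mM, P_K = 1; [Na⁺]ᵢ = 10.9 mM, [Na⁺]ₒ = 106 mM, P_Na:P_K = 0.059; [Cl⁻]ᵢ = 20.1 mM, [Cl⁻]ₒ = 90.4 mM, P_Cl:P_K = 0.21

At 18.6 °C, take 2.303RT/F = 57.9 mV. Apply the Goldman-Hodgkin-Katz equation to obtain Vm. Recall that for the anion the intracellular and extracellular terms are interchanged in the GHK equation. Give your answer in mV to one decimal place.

Vm = 57.9 · log₁₀[(Σ P·[cation]ₒ + Σ P·[anion]ᵢ) / (Σ P·[cation]ᵢ + Σ P·[anion]ₒ)]
Numerator = 1×5.38 + 0.059×106 + 0.21×20.1 = 15.86
Denominator = 1×137 + 0.059×10.9 + 0.21×90.4 = 156.6
Vm = 57.9 · log₁₀(0.10123) = 57.9 × (-0.9947) = -57.59 mV

-57.6 mV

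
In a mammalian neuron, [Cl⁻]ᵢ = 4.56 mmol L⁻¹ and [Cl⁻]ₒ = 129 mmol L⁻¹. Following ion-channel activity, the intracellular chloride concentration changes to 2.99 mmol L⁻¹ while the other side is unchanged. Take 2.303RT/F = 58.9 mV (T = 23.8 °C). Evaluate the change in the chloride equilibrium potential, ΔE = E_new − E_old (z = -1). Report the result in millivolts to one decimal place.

E_old = (58.9/-1)·log₁₀(129/4.56) = -85.50 mV
E_new = (58.9/-1)·log₁₀(129/2.99) = -96.30 mV
ΔE = -96.30 − (-85.50) = -10.80 mV

-10.8 mV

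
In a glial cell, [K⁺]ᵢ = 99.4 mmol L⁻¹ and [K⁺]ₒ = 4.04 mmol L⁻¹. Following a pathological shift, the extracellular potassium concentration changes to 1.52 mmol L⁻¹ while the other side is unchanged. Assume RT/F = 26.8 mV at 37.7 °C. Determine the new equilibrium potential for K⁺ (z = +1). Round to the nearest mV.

-112 mV

After the shift: [K⁺]_out = 1.52, [K⁺]_in = 99.4 mmol L⁻¹.
E_new = (26.8/1)·ln(1.52/99.4) = 26.80 · (-4.1804) = -112.04 mV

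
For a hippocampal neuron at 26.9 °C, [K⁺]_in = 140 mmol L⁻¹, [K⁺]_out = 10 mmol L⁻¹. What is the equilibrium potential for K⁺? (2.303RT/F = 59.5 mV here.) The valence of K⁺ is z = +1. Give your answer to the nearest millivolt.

-68 mV

E = (59.5/z) · log₁₀([K⁺]_out/[K⁺]_in) with z = +1.
= (59.5/1) · log₁₀(10/140) = 59.50 · log₁₀(0.07143)
= 59.50 · (-1.1461) = -68.19 mV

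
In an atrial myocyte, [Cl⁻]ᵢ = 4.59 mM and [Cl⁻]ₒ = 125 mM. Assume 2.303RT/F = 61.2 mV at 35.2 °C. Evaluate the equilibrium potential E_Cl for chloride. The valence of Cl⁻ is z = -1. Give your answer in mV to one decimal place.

E = (61.2/z) · log₁₀([Cl⁻]_out/[Cl⁻]_in) with z = -1.
For an anion, dividing by z = -1 reverses the sign.
= (61.2/-1) · log₁₀(125/4.59) = -61.20 · log₁₀(27.23)
= -61.20 · (1.4351) = -87.83 mV

-87.8 mV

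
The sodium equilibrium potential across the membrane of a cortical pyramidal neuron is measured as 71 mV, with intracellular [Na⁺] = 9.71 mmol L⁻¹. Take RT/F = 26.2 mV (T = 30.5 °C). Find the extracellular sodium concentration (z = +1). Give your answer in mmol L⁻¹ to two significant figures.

150 mmol L⁻¹

Nernst: E = (26.2/1) · ln([out]/[in]), so ln([out]/[in]) = 71.0 × 1 / 26.2 = 2.7099.
[out]/[in] = e^(2.7099) = 15.03.
[out] = 15.03 × 9.71 = 145.9 mmol L⁻¹.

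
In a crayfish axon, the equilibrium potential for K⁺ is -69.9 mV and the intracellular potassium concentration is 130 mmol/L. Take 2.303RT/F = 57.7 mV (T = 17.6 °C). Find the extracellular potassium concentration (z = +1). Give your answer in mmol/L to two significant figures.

Nernst: E = (57.7/1) · log₁₀([out]/[in]), so log₁₀([out]/[in]) = -69.9 × 1 / 57.7 = -1.2114.
[out]/[in] = 10^(-1.2114) = 0.06146.
[out] = 0.06146 × 130 = 7.989 mmol/L.

8.0 mmol/L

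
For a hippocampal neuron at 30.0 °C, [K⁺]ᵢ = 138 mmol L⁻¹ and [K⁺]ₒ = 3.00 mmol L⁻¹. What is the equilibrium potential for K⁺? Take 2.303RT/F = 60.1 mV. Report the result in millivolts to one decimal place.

E = (60.1/z) · log₁₀([K⁺]_out/[K⁺]_in) with z = +1.
= (60.1/1) · log₁₀(3.00/138) = 60.10 · log₁₀(0.02174)
= 60.10 · (-1.6628) = -99.93 mV

-99.9 mV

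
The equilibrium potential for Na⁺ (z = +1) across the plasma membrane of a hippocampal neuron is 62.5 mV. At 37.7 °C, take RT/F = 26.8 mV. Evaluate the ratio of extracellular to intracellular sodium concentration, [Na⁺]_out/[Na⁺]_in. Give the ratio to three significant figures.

10.3

ln([out]/[in]) = E·z/(26.8) = 62.5 × 1 / 26.8 = 2.3321
[out]/[in] = e^(2.3321) = 10.3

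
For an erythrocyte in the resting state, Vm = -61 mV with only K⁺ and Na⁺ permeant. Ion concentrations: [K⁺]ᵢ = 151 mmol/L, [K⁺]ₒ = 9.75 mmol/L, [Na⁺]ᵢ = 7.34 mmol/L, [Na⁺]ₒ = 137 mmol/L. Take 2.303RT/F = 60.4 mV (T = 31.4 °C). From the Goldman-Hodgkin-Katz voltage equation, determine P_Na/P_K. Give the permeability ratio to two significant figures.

Let α = P_Na/P_K. GHK: Vm = 60.4·log₁₀[(Kₒ + α·Naₒ)/(Kᵢ + α·Naᵢ)].
10^(Vm/60.4) = 10^(-61.0/60.4) = 0.097739
So 0.097739·(Kᵢ + α·Naᵢ) = Kₒ + α·Naₒ → α = (0.097739·151.0 − 9.75) / (137.0 − 0.097739·7.34)
α = (14.76 − 9.75) / (137.0 − 0.7174) = 5.009/136.3 = 0.03675

0.037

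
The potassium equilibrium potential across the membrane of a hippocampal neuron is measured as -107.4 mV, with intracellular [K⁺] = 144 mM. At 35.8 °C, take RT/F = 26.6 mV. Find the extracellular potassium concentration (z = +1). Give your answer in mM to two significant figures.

Nernst: E = (26.6/1) · ln([out]/[in]), so ln([out]/[in]) = -107.4 × 1 / 26.6 = -4.0376.
[out]/[in] = e^(-4.0376) = 0.01764.
[out] = 0.01764 × 144 = 2.54 mM.

2.5 mM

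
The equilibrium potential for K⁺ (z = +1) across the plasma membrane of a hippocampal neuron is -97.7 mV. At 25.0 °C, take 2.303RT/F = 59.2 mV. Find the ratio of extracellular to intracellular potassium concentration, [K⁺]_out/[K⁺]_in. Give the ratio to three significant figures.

0.0224

log₁₀([out]/[in]) = E·z/(59.2) = -97.7 × 1 / 59.2 = -1.6503
[out]/[in] = 10^(-1.6503) = 0.02237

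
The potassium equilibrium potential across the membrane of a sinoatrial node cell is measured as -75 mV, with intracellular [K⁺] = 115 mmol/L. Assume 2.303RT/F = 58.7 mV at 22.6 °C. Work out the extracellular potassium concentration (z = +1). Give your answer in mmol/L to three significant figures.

Nernst: E = (58.7/1) · log₁₀([out]/[in]), so log₁₀([out]/[in]) = -75.0 × 1 / 58.7 = -1.2777.
[out]/[in] = 10^(-1.2777) = 0.05276.
[out] = 0.05276 × 115 = 6.068 mmol/L.

6.07 mmol/L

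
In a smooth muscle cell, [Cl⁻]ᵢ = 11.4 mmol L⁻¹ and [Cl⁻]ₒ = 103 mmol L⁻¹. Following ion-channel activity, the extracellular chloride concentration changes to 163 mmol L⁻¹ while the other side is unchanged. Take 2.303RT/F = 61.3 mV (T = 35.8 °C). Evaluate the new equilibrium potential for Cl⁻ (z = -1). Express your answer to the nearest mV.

After the shift: [Cl⁻]_out = 163, [Cl⁻]_in = 11.4 mmol L⁻¹.
E_new = (61.3/-1)·log₁₀(163/11.4) = -61.30 · (1.1553) = -70.82 mV

-71 mV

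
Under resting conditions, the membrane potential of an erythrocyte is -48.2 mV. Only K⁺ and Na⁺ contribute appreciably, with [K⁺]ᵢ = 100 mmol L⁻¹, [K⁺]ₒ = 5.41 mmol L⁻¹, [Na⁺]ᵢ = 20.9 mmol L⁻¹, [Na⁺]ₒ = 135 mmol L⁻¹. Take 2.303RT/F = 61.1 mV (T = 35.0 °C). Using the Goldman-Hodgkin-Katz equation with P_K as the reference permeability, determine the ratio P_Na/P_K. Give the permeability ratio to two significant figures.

0.082

Let α = P_Na/P_K. GHK: Vm = 61.1·log₁₀[(Kₒ + α·Naₒ)/(Kᵢ + α·Naᵢ)].
10^(Vm/61.1) = 10^(-48.2/61.1) = 0.1626
So 0.1626·(Kᵢ + α·Naᵢ) = Kₒ + α·Naₒ → α = (0.1626·100.0 − 5.41) / (135.0 − 0.1626·20.9)
α = (16.26 − 5.41) / (135.0 − 3.398) = 10.85/131.6 = 0.08245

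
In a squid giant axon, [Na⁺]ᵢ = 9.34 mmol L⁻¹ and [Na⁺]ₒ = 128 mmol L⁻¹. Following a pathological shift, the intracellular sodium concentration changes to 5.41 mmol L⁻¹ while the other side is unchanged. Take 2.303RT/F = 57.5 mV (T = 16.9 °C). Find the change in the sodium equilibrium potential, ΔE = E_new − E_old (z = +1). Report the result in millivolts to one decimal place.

13.6 mV

E_old = (57.5/1)·log₁₀(128/9.34) = 65.37 mV
E_new = (57.5/1)·log₁₀(128/5.41) = 79.01 mV
ΔE = 79.01 − (65.37) = 13.64 mV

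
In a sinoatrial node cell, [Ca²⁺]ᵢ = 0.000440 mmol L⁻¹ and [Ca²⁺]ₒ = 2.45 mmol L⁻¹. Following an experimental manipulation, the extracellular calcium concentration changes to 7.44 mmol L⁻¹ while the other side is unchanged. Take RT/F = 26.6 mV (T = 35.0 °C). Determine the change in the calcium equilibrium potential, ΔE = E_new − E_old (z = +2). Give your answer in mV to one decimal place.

E_old = (26.6/2)·ln(2.45/0.000440) = 114.71 mV
E_new = (26.6/2)·ln(7.44/0.000440) = 129.48 mV
ΔE = 129.48 − (114.71) = 14.77 mV

14.8 mV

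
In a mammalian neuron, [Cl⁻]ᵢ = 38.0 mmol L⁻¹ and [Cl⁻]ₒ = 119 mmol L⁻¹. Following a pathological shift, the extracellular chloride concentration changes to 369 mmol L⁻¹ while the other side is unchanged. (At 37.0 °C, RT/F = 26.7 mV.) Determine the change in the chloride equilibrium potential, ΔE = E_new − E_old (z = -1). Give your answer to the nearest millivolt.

E_old = (26.7/-1)·ln(119/38.0) = -30.48 mV
E_new = (26.7/-1)·ln(369/38.0) = -60.69 mV
ΔE = -60.69 − (-30.48) = -30.22 mV

-30 mV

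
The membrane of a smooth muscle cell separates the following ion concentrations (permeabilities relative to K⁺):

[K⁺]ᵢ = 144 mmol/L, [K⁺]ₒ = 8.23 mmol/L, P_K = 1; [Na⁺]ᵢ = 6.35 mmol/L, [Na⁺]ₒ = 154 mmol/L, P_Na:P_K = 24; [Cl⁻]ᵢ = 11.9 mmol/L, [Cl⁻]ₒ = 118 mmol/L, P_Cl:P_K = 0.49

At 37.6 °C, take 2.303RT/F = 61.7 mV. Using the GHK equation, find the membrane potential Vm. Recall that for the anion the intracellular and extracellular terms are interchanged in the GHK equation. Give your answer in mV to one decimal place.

62.9 mV

Vm = 61.7 · log₁₀[(Σ P·[cation]ₒ + Σ P·[anion]ᵢ) / (Σ P·[cation]ᵢ + Σ P·[anion]ₒ)]
Numerator = 1×8.23 + 24×154 + 0.49×11.9 = 3710
Denominator = 1×144 + 24×6.35 + 0.49×118 = 354.2
Vm = 61.7 · log₁₀(10.474) = 61.7 × (1.0201) = 62.94 mV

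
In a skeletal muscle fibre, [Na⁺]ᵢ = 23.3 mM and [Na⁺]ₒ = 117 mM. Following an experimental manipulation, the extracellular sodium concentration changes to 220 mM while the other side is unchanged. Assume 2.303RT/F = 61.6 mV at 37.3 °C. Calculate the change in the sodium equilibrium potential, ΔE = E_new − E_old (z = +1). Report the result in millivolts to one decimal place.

E_old = (61.6/1)·log₁₀(117/23.3) = 43.17 mV
E_new = (61.6/1)·log₁₀(220/23.3) = 60.06 mV
ΔE = 60.06 − (43.17) = 16.89 mV

16.9 mV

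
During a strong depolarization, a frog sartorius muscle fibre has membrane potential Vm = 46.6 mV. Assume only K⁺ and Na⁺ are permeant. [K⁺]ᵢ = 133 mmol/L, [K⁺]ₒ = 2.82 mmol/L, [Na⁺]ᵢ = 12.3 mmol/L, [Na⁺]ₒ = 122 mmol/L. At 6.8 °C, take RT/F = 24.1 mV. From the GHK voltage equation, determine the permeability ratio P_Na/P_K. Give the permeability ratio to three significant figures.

24.8

Let α = P_Na/P_K. GHK: Vm = 24.1·ln[(Kₒ + α·Naₒ)/(Kᵢ + α·Naᵢ)].
e^(Vm/24.1) = e^(46.6/24.1) = 6.9144
So 6.9144·(Kᵢ + α·Naᵢ) = Kₒ + α·Naₒ → α = (6.9144·133.0 − 2.82) / (122.0 − 6.9144·12.3)
α = (919.6 − 2.82) / (122.0 − 85.05) = 916.8/36.95 = 24.81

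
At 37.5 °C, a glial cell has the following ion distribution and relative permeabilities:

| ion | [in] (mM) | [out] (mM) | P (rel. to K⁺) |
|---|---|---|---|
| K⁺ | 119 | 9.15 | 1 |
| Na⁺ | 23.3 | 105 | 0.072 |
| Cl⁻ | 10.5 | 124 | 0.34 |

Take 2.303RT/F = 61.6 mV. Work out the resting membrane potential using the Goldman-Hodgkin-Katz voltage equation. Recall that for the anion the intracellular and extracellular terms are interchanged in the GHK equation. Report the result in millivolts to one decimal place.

Vm = 61.6 · log₁₀[(Σ P·[cation]ₒ + Σ P·[anion]ᵢ) / (Σ P·[cation]ᵢ + Σ P·[anion]ₒ)]
Numerator = 1×9.15 + 0.072×105 + 0.34×10.5 = 20.28
Denominator = 1×119 + 0.072×23.3 + 0.34×124 = 162.8
Vm = 61.6 · log₁₀(0.12454) = 61.6 × (-0.9047) = -55.73 mV

-55.7 mV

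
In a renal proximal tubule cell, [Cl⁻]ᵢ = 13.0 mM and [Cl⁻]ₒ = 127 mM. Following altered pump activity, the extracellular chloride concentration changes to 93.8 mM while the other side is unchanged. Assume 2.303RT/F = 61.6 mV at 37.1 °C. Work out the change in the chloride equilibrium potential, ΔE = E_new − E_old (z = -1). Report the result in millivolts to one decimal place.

8.1 mV

E_old = (61.6/-1)·log₁₀(127/13.0) = -60.98 mV
E_new = (61.6/-1)·log₁₀(93.8/13.0) = -52.87 mV
ΔE = -52.87 − (-60.98) = 8.11 mV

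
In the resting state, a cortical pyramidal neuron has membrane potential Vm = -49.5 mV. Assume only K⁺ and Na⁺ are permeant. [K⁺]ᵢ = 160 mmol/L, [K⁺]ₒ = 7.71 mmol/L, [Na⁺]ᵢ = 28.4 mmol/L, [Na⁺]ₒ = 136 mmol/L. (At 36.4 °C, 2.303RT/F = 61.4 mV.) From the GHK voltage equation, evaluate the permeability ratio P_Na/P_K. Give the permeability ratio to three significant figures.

0.131

Let α = P_Na/P_K. GHK: Vm = 61.4·log₁₀[(Kₒ + α·Naₒ)/(Kᵢ + α·Naᵢ)].
10^(Vm/61.4) = 10^(-49.5/61.4) = 0.15625
So 0.15625·(Kᵢ + α·Naᵢ) = Kₒ + α·Naₒ → α = (0.15625·160.0 − 7.71) / (136.0 − 0.15625·28.4)
α = (25 − 7.71) / (136.0 − 4.437) = 17.29/131.6 = 0.1314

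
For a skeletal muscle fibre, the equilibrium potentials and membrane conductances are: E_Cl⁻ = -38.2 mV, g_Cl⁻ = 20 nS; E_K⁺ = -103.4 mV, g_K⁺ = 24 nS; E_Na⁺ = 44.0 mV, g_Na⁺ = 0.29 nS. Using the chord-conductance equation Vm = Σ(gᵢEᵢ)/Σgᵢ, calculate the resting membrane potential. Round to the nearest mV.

Σ gᵢEᵢ = 20·(-38.2) + 24·(-103.4) + 0.29·(44.0) = -3232.84
Σ gᵢ = 20 + 24 + 0.29 = 44.29
Vm = -3232.84 / 44.29 = -72.99 mV

-73 mV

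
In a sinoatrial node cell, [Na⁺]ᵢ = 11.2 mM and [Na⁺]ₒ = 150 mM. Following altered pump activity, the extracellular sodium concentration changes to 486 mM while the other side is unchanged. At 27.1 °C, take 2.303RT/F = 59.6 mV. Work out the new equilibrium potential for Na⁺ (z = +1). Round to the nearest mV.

After the shift: [Na⁺]_out = 486, [Na⁺]_in = 11.2 mM.
E_new = (59.6/1)·log₁₀(486/11.2) = 59.60 · (1.6374) = 97.59 mV

98 mV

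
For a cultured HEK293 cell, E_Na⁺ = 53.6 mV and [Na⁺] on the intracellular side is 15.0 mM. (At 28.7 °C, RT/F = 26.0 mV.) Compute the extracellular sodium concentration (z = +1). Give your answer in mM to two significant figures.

Nernst: E = (26.0/1) · ln([out]/[in]), so ln([out]/[in]) = 53.6 × 1 / 26.0 = 2.0615.
[out]/[in] = e^(2.0615) = 7.858.
[out] = 7.858 × 15.0 = 117.9 mM.

120 mM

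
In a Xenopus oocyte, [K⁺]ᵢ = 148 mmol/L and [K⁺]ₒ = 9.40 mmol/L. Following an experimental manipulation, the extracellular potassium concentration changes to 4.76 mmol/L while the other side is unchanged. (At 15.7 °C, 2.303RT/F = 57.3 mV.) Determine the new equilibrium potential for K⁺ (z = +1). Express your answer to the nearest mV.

After the shift: [K⁺]_out = 4.76, [K⁺]_in = 148 mmol/L.
E_new = (57.3/1)·log₁₀(4.76/148) = 57.30 · (-1.4927) = -85.53 mV

-86 mV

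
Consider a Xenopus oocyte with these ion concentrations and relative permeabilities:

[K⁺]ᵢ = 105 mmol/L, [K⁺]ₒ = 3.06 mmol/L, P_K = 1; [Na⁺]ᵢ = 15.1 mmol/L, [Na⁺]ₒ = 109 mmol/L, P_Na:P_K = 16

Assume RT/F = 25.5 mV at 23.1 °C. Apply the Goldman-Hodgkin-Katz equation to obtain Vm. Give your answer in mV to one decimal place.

Vm = 25.5 · ln[(Σ P·[cation]ₒ + Σ P·[anion]ᵢ) / (Σ P·[cation]ᵢ + Σ P·[anion]ₒ)]
Numerator = 1×3.06 + 16×109 = 1747
Denominator = 1×105 + 16×15.1 = 346.6
Vm = 25.5 · ln(5.0406) = 25.5 × (1.6175) = 41.25 mV

41.2 mV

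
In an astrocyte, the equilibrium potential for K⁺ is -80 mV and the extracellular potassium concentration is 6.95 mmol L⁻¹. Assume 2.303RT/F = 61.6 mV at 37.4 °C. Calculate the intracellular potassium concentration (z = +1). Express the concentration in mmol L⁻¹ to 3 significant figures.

Nernst: E = (61.6/1) · log₁₀([out]/[in]), so log₁₀([out]/[in]) = -80.0 × 1 / 61.6 = -1.2987.
[out]/[in] = 10^(-1.2987) = 0.05027.
[in] = 6.95 / 0.05027 = 138.3 mmol L⁻¹.

138 mmol L⁻¹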